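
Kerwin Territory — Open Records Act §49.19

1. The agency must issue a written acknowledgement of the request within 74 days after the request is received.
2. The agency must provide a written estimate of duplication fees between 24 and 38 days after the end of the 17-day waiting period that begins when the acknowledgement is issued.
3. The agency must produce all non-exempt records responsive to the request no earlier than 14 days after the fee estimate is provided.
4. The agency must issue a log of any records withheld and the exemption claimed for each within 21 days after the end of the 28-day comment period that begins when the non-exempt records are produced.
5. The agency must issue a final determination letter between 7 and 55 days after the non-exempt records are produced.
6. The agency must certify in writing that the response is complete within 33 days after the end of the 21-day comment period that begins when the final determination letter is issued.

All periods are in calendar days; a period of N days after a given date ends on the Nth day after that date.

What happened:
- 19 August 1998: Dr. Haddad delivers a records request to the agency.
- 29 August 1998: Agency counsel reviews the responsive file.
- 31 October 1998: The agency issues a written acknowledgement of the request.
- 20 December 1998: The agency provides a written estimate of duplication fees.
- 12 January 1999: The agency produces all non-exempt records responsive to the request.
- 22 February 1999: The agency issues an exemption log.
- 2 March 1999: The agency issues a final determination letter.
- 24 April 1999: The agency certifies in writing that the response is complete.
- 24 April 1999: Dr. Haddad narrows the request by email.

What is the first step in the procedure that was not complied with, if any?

None — every step was satisfied

Step 1: 74 days after 19 August 1998 (when the request is received) is 1 November 1998; 31 October 1998 is within that limit.
Step 2: the window is 24–38 days after 17 November 1998 (end of the 17-day waiting period, which began when the acknowledgement is issued on 31 October 1998), so 11 December 1998 through 25 December 1998; 20 December 1998 falls inside that range.
Step 3: the earliest permitted date is 14 days after 20 December 1998 (when the fee estimate is provided), i.e. 3 January 1999; 12 January 1999 is on or after that date.
Step 4: 21 days after 9 February 1999 (end of the 28-day comment period, which began when the non-exempt records are produced on 12 January 1999) is 2 March 1999; completed 22 February 1999, before the deadline.
Step 5: the window is 7–55 days after 12 January 1999 (when the non-exempt records are produced), so 19 January 1999 through 8 March 1999; done 2 March 1999, which is between those dates.
Step 6: 33 days after 23 March 1999 (end of the 21-day comment period, which began when the final determination letter is issued on 2 March 1999) is 25 April 1999; 24 April 1999 is within that limit.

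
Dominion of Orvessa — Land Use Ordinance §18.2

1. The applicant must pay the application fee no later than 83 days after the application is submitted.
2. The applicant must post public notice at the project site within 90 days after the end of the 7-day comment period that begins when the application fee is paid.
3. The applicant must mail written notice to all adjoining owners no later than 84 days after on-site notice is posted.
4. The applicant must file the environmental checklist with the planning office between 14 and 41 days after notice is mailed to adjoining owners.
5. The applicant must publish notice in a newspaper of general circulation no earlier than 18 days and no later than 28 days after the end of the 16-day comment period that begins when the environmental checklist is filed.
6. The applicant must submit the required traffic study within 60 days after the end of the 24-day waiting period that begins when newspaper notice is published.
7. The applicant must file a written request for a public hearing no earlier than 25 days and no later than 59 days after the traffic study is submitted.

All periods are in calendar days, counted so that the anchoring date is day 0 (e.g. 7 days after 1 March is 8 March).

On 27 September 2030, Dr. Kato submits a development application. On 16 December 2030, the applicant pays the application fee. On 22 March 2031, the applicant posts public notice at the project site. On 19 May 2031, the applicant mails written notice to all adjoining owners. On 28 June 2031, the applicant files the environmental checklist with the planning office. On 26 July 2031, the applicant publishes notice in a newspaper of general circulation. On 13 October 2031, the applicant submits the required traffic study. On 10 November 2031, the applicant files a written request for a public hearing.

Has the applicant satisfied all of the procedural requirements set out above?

No

Step 1: 83 days after 27 September 2030 (when the application is submitted) is 19 December 2030; completed 16 December 2030, before the deadline.
Step 2: 90 days after 23 December 2030 (end of the 7-day comment period, which began when the application fee is paid on 16 December 2030) is 23 March 2031; completed 22 March 2031, before the deadline.
Step 3: 84 days after 22 March 2031 (when on-site notice is posted) is 14 June 2031; 19 May 2031 is within that limit.
Step 4: the window is 14–41 days after 19 May 2031 (when notice is mailed to adjoining owners), so 2 June 2031 through 29 June 2031; 28 June 2031 falls inside that range.
Step 5: the window is 18–28 days after 14 July 2031 (end of the 16-day comment period, which began when the environmental checklist is filed on 28 June 2031), so 1 August 2031 through 11 August 2031; done 26 July 2031 — 6 days before the window opened.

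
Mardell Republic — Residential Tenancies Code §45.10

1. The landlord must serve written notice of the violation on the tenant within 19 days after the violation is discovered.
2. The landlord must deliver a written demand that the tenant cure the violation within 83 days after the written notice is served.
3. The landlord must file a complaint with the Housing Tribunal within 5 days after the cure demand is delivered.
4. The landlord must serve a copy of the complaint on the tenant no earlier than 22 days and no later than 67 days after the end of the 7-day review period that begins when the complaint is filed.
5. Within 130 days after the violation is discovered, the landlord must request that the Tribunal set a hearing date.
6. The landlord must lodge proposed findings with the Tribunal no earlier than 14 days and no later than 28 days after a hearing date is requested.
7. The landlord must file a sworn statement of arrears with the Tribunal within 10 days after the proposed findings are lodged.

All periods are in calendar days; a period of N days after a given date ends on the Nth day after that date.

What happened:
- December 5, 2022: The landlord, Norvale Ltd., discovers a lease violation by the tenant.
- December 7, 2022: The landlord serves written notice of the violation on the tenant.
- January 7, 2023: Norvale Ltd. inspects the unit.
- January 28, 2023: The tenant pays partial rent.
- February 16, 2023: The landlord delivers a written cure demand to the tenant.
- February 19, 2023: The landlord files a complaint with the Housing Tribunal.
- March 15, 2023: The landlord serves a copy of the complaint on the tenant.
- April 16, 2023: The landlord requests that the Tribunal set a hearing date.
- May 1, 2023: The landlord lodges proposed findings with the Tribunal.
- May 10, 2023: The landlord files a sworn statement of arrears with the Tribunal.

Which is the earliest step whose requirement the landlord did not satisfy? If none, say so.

(1) due by December 5, 2022 + 19 days = December 24, 2022; December 7, 2022 is within that limit.
(2) due by December 7, 2022 + 83 days = February 28, 2023; completed February 16, 2023, before the deadline.
(3) due by February 16, 2023 + 5 days = February 21, 2023; February 19, 2023 is within that limit.
(4) the permitted window runs from February 26, 2023 + 22 = March 20, 2023 to February 26, 2023 + 67 = May 4, 2023; March 15, 2023 is 5 days too early.
The procedure was therefore not followed at step 4.

Step 4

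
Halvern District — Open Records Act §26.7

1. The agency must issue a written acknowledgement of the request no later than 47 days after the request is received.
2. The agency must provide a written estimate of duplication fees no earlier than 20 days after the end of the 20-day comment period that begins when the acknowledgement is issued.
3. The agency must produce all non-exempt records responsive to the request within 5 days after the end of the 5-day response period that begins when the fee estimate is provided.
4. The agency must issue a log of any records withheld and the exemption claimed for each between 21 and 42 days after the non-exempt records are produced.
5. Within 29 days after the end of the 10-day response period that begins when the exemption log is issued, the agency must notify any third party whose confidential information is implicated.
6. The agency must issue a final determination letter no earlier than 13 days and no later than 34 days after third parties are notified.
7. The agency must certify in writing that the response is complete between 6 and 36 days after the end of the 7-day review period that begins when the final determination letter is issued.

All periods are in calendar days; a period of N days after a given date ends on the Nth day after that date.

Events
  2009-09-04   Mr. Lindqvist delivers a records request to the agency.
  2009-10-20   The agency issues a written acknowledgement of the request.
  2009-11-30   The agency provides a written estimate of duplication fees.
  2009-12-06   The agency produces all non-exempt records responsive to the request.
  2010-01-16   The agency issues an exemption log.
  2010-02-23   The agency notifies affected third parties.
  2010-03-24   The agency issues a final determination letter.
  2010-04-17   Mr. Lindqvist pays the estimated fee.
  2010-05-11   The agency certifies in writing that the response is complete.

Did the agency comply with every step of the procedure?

No

(1) due by 2009-09-04 + 47 days = 2009-10-21; completed 2009-10-20, before the deadline.
(2) permitted from 2009-11-09 + 20 days = 2009-11-29 onward; done 2009-11-30, after the minimum wait.
(3) due by 2009-12-05 + 5 days = 2009-12-10; done 2009-12-06 — timely.
(4) the permitted window runs from 2009-12-06 + 21 = 2009-12-27 to 2009-12-06 + 42 = 2010-01-17; done 2010-01-16 — within the window.
(5) due by 2010-01-26 + 29 days = 2010-02-24; done 2010-02-23 — timely.
(6) the permitted window runs from 2010-02-23 + 13 = 2010-03-08 to 2010-02-23 + 34 = 2010-03-29; done 2010-03-24, which is between those dates.
(7) the permitted window runs from 2010-03-31 + 6 = 2010-04-06 to 2010-03-31 + 36 = 2010-05-06; done 2010-05-11 — 5 days after the window closed.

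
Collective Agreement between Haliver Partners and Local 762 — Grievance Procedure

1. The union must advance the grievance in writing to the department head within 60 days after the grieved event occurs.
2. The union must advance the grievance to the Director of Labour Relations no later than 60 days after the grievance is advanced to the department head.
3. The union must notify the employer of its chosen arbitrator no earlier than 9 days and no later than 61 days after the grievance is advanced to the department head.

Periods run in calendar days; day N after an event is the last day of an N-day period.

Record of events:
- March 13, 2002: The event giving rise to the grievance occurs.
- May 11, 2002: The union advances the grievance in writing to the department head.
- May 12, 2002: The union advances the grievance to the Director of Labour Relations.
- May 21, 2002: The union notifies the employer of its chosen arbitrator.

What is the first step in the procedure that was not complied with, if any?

None — every step was satisfied

(1) due by March 13, 2002 + 60 days = May 12, 2002; May 11, 2002 is within that limit.
(2) due by May 11, 2002 + 60 days = July 10, 2002; done May 12, 2002 — timely.
(3) the permitted window runs from May 11, 2002 + 9 = May 20, 2002 to May 11, 2002 + 61 = July 11, 2002; done May 21, 2002, which is between those dates.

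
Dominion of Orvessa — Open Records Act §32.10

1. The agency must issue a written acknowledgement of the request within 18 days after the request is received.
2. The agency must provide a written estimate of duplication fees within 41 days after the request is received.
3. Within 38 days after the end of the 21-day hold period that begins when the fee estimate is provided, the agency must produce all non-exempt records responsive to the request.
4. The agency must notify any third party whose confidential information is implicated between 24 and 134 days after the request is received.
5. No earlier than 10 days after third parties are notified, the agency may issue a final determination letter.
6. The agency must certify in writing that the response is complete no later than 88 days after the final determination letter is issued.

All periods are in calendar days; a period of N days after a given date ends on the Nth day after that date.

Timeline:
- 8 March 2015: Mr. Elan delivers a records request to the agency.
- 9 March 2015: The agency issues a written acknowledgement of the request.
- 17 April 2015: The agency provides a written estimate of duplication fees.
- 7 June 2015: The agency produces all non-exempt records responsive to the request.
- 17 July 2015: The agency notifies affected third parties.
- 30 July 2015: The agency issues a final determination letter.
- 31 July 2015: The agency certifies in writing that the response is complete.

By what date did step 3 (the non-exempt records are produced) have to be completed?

The fee estimate is provided on 17 April 2015; the 21-day hold period therefore ends 8 May 2015, and step 3 runs from that date. 38 days after 8 May 2015 is 15 June 2015.

15 June 2015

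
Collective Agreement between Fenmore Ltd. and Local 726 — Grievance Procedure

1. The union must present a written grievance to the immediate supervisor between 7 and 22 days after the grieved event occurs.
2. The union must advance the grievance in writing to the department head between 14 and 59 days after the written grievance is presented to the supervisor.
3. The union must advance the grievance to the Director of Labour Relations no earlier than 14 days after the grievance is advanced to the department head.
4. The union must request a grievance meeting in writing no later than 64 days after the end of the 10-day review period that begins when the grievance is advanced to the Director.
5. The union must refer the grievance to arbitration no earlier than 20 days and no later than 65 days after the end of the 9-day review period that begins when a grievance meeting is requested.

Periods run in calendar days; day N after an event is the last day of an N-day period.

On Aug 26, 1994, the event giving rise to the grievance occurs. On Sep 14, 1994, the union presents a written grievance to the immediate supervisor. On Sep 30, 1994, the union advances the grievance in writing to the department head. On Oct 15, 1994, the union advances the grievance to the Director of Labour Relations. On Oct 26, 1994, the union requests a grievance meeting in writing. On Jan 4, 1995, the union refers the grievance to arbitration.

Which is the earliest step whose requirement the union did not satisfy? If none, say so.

Step 1: the window is 7–22 days after Aug 26, 1994 (when the grieved event occurs), so Sep 2, 1994 through Sep 17, 1994; Sep 14, 1994 falls inside that range.
Step 2: the window is 14–59 days after Sep 14, 1994 (when the written grievance is presented to the supervisor), so Sep 28, 1994 through Nov 12, 1994; done Sep 30, 1994, which is between those dates.
Step 3: the earliest permitted date is 14 days after Sep 30, 1994 (when the grievance is advanced to the department head), i.e. Oct 14, 1994; done Oct 15, 1994 — permitted.
Step 4: 64 days after Oct 25, 1994 (end of the 10-day review period, which began when the grievance is advanced to the Director on Oct 15, 1994) is Dec 28, 1994; completed Oct 26, 1994, before the deadline.
Step 5: the window is 20–65 days after Nov 4, 1994 (end of the 9-day review period, which began when a grievance meeting is requested on Oct 26, 1994), so Nov 24, 1994 through Jan 8, 1995; done Jan 4, 1995, which is between those dates.

None — every step was satisfied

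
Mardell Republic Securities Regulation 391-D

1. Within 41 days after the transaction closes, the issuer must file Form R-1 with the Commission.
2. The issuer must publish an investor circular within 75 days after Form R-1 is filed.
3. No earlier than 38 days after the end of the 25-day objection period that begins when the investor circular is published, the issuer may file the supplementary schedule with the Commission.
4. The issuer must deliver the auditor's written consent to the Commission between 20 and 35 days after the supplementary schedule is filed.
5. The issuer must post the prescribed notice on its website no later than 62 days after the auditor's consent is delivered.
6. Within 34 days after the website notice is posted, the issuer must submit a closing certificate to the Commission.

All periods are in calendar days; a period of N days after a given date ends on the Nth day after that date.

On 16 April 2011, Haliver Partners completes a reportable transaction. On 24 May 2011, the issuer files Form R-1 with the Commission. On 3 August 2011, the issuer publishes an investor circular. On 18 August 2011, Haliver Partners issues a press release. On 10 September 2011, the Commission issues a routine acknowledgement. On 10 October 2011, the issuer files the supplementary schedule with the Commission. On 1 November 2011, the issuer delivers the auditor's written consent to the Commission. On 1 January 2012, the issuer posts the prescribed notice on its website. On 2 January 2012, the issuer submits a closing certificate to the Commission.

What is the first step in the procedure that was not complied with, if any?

None — every step was satisfied

(1) due by 16 April 2011 + 41 days = 27 May 2011; 24 May 2011 is within that limit.
(2) due by 24 May 2011 + 75 days = 7 August 2011; done 3 August 2011 — timely.
(3) permitted from 28 August 2011 + 38 days = 5 October 2011 onward; done 10 October 2011, after the minimum wait.
(4) the permitted window runs from 10 October 2011 + 20 = 30 October 2011 to 10 October 2011 + 35 = 14 November 2011; done 1 November 2011 — within the window.
(5) due by 1 November 2011 + 62 days = 2 January 2012; completed 1 January 2012, before the deadline.
(6) due by 1 January 2012 + 34 days = 4 February 2012; done 2 January 2012 — timely.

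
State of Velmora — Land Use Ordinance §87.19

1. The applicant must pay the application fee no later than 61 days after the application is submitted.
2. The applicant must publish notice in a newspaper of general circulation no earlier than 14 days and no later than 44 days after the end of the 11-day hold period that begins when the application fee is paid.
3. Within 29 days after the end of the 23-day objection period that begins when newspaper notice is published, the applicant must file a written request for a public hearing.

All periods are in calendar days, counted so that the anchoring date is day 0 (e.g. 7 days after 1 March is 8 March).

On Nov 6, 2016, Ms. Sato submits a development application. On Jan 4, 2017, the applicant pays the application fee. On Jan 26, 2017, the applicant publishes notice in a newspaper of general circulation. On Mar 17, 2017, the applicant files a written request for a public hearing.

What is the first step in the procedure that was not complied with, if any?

(1) due by Nov 6, 2016 + 61 days = Jan 6, 2017; Jan 4, 2017 is within that limit.
(2) the permitted window runs from Jan 15, 2017 + 14 = Jan 29, 2017 to Jan 15, 2017 + 44 = Feb 28, 2017; Jan 26, 2017 is 3 days too early.

Step 2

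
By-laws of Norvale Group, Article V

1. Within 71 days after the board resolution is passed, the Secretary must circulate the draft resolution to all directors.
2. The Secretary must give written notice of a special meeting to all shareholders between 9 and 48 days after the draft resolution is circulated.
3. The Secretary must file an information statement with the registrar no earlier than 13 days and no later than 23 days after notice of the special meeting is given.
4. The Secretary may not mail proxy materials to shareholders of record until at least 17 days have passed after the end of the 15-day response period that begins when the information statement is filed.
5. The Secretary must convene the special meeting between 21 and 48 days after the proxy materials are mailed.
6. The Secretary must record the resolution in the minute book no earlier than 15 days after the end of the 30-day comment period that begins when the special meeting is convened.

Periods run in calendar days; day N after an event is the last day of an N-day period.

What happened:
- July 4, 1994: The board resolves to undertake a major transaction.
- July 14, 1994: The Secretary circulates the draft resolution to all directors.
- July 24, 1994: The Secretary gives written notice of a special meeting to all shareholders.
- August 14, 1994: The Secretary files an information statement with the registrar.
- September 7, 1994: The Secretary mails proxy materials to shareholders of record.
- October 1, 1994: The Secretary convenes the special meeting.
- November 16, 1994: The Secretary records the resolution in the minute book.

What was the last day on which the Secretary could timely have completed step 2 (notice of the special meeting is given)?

Step 2 runs from July 14, 1994, when the draft resolution is circulated. The window is 9–48 days after July 14, 1994; it closes on August 31, 1994.

August 31, 1994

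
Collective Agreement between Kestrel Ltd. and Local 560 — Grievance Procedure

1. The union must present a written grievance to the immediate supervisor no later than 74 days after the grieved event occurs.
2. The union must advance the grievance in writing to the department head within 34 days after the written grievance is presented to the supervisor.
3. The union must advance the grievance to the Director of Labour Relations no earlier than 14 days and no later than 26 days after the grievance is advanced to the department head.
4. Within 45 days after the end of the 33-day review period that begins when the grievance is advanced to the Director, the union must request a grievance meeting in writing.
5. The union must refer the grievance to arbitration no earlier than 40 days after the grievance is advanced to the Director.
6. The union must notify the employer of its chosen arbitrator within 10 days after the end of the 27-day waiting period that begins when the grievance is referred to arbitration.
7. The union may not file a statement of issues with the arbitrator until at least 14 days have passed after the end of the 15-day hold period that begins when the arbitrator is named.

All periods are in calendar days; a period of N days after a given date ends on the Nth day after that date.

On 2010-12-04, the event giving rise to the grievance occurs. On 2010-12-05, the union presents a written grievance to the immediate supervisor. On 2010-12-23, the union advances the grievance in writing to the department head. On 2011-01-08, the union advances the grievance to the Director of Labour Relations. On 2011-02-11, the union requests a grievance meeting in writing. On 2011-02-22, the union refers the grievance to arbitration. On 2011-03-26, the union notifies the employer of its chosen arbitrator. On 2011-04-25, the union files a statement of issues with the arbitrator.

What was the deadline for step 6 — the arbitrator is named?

The grievance is referred to arbitration on 2011-02-22; the 27-day waiting period therefore ends 2011-03-21, and step 6 runs from that date. 10 days after 2011-03-21 is 2011-03-31.

2011-03-31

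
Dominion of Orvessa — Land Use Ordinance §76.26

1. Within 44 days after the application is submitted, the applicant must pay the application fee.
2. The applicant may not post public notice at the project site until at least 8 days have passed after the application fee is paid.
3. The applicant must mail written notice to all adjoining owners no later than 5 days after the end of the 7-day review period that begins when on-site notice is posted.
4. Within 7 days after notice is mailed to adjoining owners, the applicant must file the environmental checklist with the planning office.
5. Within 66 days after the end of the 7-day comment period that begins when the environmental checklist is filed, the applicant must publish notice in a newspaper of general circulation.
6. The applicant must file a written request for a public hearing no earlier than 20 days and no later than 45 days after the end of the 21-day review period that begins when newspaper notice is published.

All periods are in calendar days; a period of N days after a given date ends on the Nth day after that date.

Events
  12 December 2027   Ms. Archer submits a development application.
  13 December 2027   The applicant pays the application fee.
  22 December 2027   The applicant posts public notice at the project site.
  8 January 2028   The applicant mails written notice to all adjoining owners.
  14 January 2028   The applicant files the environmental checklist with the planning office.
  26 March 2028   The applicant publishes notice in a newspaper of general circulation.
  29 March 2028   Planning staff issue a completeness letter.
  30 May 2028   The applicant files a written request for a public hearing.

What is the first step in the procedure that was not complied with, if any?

Step 1: 44 days after 12 December 2027 (when the application is submitted) is 25 January 2028; completed 13 December 2027, before the deadline.
Step 2: the earliest permitted date is 8 days after 13 December 2027 (when the application fee is paid), i.e. 21 December 2027; 22 December 2027 is on or after that date.
Step 3: 5 days after 29 December 2027 (end of the 7-day review period, which began when on-site notice is posted on 22 December 2027) is 3 January 2028; not done until 8 January 2028, 5 days after the deadline.
No need to go further; step 3 was not satisfied.

Step 3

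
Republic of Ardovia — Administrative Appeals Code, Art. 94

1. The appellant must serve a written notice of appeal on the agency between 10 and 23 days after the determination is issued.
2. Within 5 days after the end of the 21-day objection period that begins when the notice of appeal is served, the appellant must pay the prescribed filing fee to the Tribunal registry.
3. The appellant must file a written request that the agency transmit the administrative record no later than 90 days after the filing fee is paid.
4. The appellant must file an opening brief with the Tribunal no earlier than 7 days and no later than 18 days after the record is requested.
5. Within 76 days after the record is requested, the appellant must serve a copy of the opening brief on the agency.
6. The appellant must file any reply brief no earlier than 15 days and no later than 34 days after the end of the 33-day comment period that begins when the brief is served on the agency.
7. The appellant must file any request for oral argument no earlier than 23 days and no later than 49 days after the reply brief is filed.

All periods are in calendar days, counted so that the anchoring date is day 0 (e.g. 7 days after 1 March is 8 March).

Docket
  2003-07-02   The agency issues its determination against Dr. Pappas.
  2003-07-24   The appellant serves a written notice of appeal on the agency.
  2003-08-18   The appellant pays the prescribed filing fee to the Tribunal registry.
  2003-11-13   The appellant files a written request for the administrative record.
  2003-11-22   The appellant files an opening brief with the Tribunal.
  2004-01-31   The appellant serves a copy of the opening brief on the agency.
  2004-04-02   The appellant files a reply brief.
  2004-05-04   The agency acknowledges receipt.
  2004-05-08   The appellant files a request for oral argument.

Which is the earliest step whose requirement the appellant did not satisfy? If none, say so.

Step 5

Step 1 — 10 and 23 days from 2003-07-02 (when the determination is issued) are 2003-07-12 and 2003-07-25 respectively; done 2003-07-24 — within the window.
Step 2 — counting 5 days from 2003-08-14 (end of the 21-day objection period, which began when the notice of appeal is served on 2003-07-24) gives a deadline of 2003-08-19; completed 2003-08-18, before the deadline.
Step 3 — counting 90 days from 2003-08-18 (when the filing fee is paid) gives a deadline of 2003-11-16; completed 2003-11-13, before the deadline.
Step 4 — 7 and 18 days from 2003-11-13 (when the record is requested) are 2003-11-20 and 2003-12-01 respectively; done 2003-11-22 — within the window.
Step 5 — counting 76 days from 2003-11-13 (when the record is requested) gives a deadline of 2004-01-28; not done until 2004-01-31, 3 days after the deadline.
The procedure was therefore not followed at step 5.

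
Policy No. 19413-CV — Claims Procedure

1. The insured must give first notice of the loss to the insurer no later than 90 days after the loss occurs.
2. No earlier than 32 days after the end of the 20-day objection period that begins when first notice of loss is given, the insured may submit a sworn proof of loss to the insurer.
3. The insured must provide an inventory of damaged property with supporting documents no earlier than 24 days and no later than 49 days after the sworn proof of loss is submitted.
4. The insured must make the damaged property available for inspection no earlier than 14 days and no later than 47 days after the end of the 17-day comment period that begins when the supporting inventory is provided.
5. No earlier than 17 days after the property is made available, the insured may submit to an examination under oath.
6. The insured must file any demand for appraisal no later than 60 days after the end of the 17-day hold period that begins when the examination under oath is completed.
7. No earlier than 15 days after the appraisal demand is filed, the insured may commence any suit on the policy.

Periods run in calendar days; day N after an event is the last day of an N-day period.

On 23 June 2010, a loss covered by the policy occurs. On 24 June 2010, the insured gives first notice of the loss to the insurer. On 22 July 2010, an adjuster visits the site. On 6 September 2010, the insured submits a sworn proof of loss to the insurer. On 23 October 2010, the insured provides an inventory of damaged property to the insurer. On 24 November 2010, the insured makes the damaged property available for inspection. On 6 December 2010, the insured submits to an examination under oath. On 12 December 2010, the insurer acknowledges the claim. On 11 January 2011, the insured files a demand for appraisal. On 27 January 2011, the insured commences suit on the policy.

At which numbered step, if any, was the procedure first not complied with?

Step 1 — counting 90 days from 23 June 2010 (when the loss occurs) gives a deadline of 21 September 2010; completed 24 June 2010, before the deadline.
Step 2 — must wait 32 days from 14 July 2010 (end of the 20-day objection period, which began when first notice of loss is given on 24 June 2010), so not before 15 August 2010; done 6 September 2010, after the minimum wait.
Step 3 — 24 and 49 days from 6 September 2010 (when the sworn proof of loss is submitted) are 30 September 2010 and 25 October 2010 respectively; done 23 October 2010, which is between those dates.
Step 4 — 14 and 47 days from 9 November 2010 (end of the 17-day comment period, which began when the supporting inventory is provided on 23 October 2010) are 23 November 2010 and 26 December 2010 respectively; 24 November 2010 falls inside that range.
Step 5 — must wait 17 days from 24 November 2010 (when the property is made available), so not before 11 December 2010; done 6 December 2010 — 5 days too early.
Later steps need not be reached.

Step 5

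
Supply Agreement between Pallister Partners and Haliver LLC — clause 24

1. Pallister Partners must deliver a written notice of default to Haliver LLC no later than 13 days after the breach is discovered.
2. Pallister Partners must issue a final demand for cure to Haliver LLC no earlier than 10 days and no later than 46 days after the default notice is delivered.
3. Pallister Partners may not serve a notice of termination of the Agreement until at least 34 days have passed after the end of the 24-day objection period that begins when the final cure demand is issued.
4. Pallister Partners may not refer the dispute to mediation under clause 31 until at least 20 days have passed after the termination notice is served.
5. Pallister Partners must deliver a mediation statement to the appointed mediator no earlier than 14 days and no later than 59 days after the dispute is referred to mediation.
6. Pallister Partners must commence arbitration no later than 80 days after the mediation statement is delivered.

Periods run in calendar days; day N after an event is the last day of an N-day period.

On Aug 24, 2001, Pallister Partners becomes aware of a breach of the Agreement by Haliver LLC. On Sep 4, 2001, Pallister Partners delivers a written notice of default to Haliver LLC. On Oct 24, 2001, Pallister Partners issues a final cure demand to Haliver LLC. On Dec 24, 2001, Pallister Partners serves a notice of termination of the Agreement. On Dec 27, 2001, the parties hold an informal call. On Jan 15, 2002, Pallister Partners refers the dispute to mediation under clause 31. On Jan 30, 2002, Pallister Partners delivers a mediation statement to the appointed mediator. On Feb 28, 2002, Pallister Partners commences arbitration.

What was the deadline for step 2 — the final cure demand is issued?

Oct 20, 2001

Step 2 runs from Sep 4, 2001, when the default notice is delivered. The window is 10–46 days after Sep 4, 2001; it closes on Oct 20, 2001.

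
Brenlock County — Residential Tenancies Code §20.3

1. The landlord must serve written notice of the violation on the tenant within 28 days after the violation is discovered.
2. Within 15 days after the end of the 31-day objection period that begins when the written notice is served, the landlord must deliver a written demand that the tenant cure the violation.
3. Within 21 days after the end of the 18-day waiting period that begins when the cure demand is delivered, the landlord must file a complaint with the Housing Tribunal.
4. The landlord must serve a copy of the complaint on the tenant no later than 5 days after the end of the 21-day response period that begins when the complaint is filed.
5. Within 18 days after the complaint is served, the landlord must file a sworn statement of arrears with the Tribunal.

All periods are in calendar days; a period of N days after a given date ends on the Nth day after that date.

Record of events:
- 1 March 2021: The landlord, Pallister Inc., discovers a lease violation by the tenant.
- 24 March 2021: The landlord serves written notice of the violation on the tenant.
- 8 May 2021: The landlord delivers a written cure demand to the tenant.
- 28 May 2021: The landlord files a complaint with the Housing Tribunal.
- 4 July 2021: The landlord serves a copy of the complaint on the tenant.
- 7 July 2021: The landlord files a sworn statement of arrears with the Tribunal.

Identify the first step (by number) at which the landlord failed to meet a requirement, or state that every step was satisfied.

Step 4

(1) due by 1 March 2021 + 28 days = 29 March 2021; 24 March 2021 is within that limit.
(2) due by 24 April 2021 + 15 days = 9 May 2021; completed 8 May 2021, before the deadline.
(3) due by 26 May 2021 + 21 days = 16 June 2021; completed 28 May 2021, before the deadline.
(4) due by 18 June 2021 + 5 days = 23 June 2021; done 4 July 2021 — 11 days late.
The analysis stops there.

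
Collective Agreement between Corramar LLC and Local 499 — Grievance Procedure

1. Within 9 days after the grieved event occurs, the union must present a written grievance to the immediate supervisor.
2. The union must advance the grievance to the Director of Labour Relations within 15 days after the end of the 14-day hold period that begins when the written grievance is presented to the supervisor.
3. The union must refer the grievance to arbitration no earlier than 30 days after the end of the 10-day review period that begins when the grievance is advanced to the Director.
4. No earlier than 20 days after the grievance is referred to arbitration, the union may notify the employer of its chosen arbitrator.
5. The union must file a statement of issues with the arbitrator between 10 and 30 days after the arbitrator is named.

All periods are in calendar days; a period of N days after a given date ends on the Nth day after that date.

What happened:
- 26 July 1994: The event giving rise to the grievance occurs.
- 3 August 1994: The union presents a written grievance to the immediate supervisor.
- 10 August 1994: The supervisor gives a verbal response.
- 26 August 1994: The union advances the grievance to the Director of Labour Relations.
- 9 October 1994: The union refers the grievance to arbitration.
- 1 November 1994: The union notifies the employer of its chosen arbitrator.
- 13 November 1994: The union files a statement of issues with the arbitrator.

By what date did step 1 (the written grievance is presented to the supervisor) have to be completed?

4 August 1994

Step 1 runs from 26 July 1994, when the grieved event occurs. 9 days after 26 July 1994 is 4 August 1994.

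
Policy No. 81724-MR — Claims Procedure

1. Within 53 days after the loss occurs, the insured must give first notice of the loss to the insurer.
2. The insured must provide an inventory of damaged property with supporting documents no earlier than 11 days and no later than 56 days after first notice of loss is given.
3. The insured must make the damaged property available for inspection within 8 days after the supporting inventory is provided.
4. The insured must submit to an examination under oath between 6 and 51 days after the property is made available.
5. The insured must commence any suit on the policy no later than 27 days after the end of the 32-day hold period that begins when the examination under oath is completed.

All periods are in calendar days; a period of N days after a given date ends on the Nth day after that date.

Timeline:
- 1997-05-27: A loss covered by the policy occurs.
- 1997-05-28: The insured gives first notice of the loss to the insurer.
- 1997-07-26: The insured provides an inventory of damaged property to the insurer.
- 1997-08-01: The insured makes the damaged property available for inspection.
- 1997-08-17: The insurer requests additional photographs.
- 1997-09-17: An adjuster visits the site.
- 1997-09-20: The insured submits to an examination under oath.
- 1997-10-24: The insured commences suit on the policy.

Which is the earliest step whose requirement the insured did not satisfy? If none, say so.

(1) due by 1997-05-27 + 53 days = 1997-07-19; done 1997-05-28 — timely.
(2) the permitted window runs from 1997-05-28 + 11 = 1997-06-08 to 1997-05-28 + 56 = 1997-07-23; 1997-07-26 is 3 days past the end of the window.
Later steps need not be reached.

Step 2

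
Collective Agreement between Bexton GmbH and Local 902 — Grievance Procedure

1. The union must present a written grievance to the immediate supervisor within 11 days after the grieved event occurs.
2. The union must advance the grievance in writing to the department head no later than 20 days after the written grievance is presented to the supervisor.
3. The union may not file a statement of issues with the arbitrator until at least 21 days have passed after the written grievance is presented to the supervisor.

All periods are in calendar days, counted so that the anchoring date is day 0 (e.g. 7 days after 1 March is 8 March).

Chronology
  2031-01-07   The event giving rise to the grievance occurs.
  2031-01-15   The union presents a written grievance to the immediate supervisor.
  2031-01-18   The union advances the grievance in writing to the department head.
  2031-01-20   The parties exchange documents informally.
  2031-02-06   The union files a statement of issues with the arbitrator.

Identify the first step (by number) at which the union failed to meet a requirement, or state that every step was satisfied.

None — every step was satisfied

(1) due by 2031-01-07 + 11 days = 2031-01-18; done 2031-01-15 — timely.
(2) due by 2031-01-15 + 20 days = 2031-02-04; done 2031-01-18 — timely.
(3) permitted from 2031-01-15 + 21 days = 2031-02-05 onward; done 2031-02-06, after the minimum wait.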